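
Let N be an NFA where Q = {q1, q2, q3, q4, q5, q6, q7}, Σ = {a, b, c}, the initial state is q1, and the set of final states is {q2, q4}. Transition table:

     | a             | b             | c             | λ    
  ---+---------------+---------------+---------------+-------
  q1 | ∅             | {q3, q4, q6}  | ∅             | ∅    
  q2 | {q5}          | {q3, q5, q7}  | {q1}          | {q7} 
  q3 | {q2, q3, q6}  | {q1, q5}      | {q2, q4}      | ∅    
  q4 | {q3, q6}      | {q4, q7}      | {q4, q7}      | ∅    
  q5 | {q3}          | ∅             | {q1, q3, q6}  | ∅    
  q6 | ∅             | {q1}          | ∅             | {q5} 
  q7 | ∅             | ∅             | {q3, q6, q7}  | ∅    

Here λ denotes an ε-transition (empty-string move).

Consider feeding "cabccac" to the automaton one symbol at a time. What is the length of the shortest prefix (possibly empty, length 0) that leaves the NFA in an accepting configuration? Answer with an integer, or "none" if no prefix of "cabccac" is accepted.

Start in {q1}.
Read 'c': q1→∅; now ∅.
The set is empty and remains empty for the remaining 6 symbols.
No reachable set along the way intersects F.

none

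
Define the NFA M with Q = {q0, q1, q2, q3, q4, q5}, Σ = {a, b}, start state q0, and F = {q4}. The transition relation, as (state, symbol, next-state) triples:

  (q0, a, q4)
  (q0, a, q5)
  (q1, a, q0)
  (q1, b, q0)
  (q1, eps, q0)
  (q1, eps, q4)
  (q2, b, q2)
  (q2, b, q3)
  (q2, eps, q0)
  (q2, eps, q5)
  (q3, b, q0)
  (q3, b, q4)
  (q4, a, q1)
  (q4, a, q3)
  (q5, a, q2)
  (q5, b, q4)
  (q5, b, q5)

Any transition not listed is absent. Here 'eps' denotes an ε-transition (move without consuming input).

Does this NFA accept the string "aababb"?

Start in {q0}.
Read 'a': q0→{q4, q5}; now {q4, q5}.
Read 'a': q4→{q1, q3}, q5→{q2}; union {q1, q2, q3}; ε-closure = {q0, q1, q2, q3, q4, q5}.
Read 'b': q0→∅, q1→{q0}, q2→{q2, q3}, q3→{q0, q4}, q4→∅, q5→{q4, q5}; now {q0, q2, q3, q4, q5}.
Read 'a': q0→{q4, q5}, q2→∅, q3→∅, q4→{q1, q3}, q5→{q2}; union {q1, q2, q3, q4, q5}; ε-closure = {q0, q1, q2, q3, q4, q5}.
Read 'b': q0→∅, q1→{q0}, q2→{q2, q3}, q3→{q0, q4}, q4→∅, q5→{q4, q5}; now {q0, q2, q3, q4, q5}.
Read 'b': q0→∅, q2→{q2, q3}, q3→{q0, q4}, q4→∅, q5→{q4, q5}; now {q0, q2, q3, q4, q5}.
The final set {q0, q2, q3, q4, q5} contains the accepting state q4.

Yes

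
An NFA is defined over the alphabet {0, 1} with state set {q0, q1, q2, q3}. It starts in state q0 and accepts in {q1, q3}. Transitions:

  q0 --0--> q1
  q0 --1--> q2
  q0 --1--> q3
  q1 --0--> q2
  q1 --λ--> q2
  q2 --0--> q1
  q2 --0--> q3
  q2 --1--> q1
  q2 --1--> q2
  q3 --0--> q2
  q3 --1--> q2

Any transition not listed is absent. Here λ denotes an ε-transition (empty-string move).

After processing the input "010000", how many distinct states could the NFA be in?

3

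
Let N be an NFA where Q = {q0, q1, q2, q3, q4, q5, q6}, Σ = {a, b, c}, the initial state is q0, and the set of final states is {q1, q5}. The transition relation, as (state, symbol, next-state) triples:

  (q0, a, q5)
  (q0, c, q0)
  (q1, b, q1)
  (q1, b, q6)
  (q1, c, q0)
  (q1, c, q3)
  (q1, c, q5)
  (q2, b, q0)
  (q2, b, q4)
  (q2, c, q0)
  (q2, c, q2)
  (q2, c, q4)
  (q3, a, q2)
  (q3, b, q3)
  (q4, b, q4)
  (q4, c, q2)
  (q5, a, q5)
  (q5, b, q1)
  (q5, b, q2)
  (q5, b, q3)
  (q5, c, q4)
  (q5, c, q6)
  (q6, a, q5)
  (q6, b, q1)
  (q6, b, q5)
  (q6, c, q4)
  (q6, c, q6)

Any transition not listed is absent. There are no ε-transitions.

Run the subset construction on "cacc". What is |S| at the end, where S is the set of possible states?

3

Start in {q0}.
Read 'c': q0→{q0}; now {q0}.
Read 'a': q0→{q5}; now {q5}.
Read 'c': q5→{q4, q6}; now {q4, q6}.
Read 'c': q4→{q2}, q6→{q4, q6}; now {q2, q4, q6}.
That set has 3 states.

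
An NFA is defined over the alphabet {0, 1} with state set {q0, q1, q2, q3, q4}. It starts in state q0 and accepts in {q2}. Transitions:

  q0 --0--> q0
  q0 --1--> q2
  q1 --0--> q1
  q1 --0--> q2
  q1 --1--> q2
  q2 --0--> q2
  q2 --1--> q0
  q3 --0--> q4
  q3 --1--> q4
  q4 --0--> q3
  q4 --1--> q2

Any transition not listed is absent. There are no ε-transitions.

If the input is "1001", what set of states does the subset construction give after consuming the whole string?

Start in {q0}.
Read '1': q0→{q2}; now {q2}.
Read '0': q2→{q2}; now {q2}.
Read '0': q2→{q2}; now {q2}.
Read '1': q2→{q0}; now {q0}.

{q0}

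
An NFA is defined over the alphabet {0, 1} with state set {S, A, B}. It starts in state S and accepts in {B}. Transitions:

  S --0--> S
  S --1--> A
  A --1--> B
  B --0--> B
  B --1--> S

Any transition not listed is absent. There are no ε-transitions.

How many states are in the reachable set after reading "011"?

1

Start in {S}.
Read '0': S→{S}; now {S}.
Read '1': S→{A}; now {A}.
Read '1': A→{B}; now {B}.
That set has 1 state.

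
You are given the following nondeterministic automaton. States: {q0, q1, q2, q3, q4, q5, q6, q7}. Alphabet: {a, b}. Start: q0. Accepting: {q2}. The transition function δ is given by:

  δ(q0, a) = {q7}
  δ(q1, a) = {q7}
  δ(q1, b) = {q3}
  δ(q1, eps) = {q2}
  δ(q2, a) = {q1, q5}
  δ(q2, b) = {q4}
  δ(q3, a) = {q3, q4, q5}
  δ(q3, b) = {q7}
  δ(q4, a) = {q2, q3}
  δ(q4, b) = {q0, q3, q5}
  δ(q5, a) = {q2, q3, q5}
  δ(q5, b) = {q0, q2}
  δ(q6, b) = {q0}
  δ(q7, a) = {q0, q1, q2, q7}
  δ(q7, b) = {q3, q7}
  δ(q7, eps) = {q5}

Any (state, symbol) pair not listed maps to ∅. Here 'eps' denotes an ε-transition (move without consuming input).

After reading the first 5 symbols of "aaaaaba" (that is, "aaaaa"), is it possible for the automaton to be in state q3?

Yes

Start in {q0}.
Read 'a': {q0} → {q5, q7}.
Read 'a': {q5, q7} → {q0, q1, q2, q3, q5, q7}.
Read 'a': {q0, q1, q2, q3, q5, q7} → {q0, q1, q2, q3, q4, q5, q7}.
Read 'a': {q0, q1, q2, q3, q4, q5, q7} → {q0, q1, q2, q3, q4, q5, q7}.
Read 'a': {q0, q1, q2, q3, q4, q5, q7} → {q0, q1, q2, q3, q4, q5, q7}.
State q3 is in {q0, q1, q2, q3, q4, q5, q7}.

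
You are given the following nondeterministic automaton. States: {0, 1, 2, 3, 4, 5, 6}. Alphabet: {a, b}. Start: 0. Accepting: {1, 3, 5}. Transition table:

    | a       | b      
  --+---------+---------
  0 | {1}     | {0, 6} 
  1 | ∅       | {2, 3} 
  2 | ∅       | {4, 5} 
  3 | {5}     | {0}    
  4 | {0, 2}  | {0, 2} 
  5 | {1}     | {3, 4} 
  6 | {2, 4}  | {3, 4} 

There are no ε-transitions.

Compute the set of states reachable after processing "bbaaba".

{0, 1, 2, 4, 5}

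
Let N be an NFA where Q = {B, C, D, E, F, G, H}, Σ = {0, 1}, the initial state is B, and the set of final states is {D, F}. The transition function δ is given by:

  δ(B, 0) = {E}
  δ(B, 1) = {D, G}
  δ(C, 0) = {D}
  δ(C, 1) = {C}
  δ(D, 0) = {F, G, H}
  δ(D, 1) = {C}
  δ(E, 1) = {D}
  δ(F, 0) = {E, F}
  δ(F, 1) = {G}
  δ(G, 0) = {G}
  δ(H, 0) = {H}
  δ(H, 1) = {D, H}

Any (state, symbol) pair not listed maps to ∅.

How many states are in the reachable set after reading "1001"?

Start in {B}.
Read '1': B→{D, G}; now {D, G}.
Read '0': D→{F, G, H}, G→{G}; now {F, G, H}.
Read '0': F→{E, F}, G→{G}, H→{H}; now {E, F, G, H}.
Read '1': E→{D}, F→{G}, G→∅, H→{D, H}; now {D, G, H}.
That set has 3 states.

3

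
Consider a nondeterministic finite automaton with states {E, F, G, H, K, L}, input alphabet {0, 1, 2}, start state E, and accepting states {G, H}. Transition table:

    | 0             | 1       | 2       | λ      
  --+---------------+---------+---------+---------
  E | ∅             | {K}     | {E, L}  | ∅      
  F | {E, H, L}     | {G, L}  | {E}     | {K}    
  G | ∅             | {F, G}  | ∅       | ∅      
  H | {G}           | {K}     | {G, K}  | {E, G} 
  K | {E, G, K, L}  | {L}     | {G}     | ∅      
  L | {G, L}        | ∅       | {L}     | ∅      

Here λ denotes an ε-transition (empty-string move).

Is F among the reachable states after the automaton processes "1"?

Start in {E}.
Read '1': {E} → {K}.
State F is not in {K}.

No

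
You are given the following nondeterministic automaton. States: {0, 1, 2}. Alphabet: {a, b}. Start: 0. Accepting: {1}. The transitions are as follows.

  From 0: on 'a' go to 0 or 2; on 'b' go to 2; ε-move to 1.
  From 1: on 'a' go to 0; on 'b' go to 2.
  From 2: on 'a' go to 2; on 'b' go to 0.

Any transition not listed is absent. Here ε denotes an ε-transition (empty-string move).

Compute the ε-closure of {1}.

{1}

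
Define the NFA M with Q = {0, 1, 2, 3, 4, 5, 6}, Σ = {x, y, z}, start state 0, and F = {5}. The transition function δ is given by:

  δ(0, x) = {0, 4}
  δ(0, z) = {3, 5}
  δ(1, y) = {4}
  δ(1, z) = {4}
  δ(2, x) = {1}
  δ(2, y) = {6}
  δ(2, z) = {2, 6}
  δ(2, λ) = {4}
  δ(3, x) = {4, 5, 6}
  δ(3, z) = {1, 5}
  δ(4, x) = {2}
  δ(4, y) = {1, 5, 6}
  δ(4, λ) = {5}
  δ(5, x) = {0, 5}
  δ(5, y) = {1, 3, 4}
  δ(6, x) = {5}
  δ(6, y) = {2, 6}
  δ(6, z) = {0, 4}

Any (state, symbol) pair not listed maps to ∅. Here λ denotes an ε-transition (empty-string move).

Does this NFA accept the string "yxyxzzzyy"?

Start in {0}.
Read 'y': {0} → ∅.
The set is empty and remains empty for the remaining 8 symbols.
The final set ∅ contains no accepting state.

No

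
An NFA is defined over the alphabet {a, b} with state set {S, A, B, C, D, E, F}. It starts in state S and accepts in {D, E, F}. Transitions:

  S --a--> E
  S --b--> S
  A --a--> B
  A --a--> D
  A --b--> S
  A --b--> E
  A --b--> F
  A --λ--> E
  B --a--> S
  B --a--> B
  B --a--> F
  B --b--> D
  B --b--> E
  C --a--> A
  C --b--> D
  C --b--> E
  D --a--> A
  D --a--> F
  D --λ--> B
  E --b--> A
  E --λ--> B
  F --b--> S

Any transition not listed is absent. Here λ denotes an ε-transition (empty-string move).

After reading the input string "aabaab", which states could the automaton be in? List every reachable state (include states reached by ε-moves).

Start in {S}.
Read 'a': S→{E}; union {E}; ε-closure = {B, E}.
Read 'a': B→{S, B, F}, E→∅; now {S, B, F}.
Read 'b': S→{S}, B→{D, E}, F→{S}; union {S, D, E}; ε-closure = {S, B, D, E}.
Read 'a': S→{E}, B→{S, B, F}, D→{A, F}, E→∅; now {S, A, B, E, F}.
Read 'a': S→{E}, A→{B, D}, B→{S, B, F}, E→∅, F→∅; now {S, B, D, E, F}.
Read 'b': S→{S}, B→{D, E}, D→∅, E→{A}, F→{S}; union {S, A, D, E}; ε-closure = {S, A, B, D, E}.

{S, A, B, D, E}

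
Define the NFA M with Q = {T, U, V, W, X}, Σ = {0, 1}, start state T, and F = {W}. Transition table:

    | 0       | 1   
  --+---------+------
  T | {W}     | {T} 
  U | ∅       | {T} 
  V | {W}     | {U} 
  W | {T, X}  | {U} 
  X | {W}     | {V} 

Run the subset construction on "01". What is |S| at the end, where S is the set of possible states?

Start in {T}.
Read '0': {T} → {W}.
Read '1': {W} → {U}.
That set has 1 state.

1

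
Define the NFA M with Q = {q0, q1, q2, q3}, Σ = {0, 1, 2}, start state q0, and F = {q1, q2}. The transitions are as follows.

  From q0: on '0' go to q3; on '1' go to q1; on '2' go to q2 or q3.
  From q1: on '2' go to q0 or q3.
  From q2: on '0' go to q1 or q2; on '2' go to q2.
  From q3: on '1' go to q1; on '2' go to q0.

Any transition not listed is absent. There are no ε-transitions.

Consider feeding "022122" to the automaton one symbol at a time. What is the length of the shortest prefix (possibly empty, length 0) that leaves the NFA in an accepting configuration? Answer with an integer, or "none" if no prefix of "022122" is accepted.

3

Start in {q0}.
Read '0': {q0} → {q3}.
Read '2': {q3} → {q0}.
Read '2': {q0} → {q2, q3}.
None of the earlier sets intersect F, but {q2, q3} does.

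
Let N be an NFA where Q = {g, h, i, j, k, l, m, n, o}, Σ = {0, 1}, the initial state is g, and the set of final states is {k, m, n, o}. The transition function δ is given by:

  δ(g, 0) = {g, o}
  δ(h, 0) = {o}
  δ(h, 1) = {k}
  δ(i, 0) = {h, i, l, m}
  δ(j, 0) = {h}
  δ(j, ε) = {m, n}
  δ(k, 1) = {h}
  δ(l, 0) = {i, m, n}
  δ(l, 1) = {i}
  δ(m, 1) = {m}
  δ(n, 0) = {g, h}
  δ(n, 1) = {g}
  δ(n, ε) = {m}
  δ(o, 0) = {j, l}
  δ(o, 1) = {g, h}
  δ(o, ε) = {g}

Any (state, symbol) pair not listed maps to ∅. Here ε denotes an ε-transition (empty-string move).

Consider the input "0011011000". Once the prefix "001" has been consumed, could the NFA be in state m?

Start in {g}.
Read '0': {g} → {g, o}.
Read '0': {g, o} → {g, j, l, m, n, o}.
Read '1': {g, j, l, m, n, o} → {g, h, i, m}.
State m is in {g, h, i, m}.

Yes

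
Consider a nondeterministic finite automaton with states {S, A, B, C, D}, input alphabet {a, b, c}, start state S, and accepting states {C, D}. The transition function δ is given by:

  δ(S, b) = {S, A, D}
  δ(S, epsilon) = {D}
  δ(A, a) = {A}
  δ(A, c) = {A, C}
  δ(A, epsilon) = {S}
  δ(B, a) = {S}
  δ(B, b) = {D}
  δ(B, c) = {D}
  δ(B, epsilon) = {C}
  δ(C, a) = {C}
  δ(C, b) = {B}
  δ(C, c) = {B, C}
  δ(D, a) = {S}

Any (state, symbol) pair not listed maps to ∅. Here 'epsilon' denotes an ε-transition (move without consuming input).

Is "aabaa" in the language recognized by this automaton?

Yes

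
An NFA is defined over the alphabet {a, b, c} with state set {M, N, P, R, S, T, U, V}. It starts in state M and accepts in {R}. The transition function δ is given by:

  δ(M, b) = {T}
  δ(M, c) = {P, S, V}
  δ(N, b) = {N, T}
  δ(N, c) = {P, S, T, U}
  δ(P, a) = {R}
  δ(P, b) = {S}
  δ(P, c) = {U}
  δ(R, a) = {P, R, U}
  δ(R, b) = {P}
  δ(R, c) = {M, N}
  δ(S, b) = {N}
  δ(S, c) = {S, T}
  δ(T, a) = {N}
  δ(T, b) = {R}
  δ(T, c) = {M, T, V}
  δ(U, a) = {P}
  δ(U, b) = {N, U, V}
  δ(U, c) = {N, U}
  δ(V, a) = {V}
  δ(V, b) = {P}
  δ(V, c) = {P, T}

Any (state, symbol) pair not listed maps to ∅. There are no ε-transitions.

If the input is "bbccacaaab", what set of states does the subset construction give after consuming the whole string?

Start in {M}.
Read 'b': {M} → {T}.
Read 'b': {T} → {R}.
Read 'c': {R} → {M, N}.
Read 'c': {M, N} → {P, S, T, U, V}.
Read 'a': {P, S, T, U, V} → {N, P, R, V}.
Read 'c': {N, P, R, V} → {M, N, P, S, T, U}.
Read 'a': {M, N, P, S, T, U} → {N, P, R}.
Read 'a': {N, P, R} → {P, R, U}.
Read 'a': {P, R, U} → {P, R, U}.
Read 'b': {P, R, U} → {N, P, S, U, V}.

{N, P, S, U, V}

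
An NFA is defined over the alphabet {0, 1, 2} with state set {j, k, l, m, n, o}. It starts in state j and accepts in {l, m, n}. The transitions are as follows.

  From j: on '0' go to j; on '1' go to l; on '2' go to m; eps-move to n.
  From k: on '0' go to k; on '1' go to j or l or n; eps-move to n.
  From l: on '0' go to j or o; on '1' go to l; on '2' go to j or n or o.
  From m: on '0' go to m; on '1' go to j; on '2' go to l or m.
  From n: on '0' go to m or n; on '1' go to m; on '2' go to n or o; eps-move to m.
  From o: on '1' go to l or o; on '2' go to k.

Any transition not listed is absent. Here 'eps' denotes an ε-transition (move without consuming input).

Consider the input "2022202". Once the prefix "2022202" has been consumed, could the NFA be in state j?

Start: ε-closure({j}) = {j, m, n}.
Read '2': j→{m}, m→{l, m}, n→{n, o}; now {l, m, n, o}.
Read '0': l→{j, o}, m→{m}, n→{m, n}, o→∅; now {j, m, n, o}.
Read '2': j→{m}, m→{l, m}, n→{n, o}, o→{k}; now {k, l, m, n, o}.
Read '2': k→∅, l→{j, n, o}, m→{l, m}, n→{n, o}, o→{k}; now {j, k, l, m, n, o}.
Read '2': j→{m}, k→∅, l→{j, n, o}, m→{l, m}, n→{n, o}, o→{k}; now {j, k, l, m, n, o}.
Read '0': j→{j}, k→{k}, l→{j, o}, m→{m}, n→{m, n}, o→∅; now {j, k, m, n, o}.
Read '2': j→{m}, k→∅, m→{l, m}, n→{n, o}, o→{k}; now {k, l, m, n, o}.
State j is not in {k, l, m, n, o}.

No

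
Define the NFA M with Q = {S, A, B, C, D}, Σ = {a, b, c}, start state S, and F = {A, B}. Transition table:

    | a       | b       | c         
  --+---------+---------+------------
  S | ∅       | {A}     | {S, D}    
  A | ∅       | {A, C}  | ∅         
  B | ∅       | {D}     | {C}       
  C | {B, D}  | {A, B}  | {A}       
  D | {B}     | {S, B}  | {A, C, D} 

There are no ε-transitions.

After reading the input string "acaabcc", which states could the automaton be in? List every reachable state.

Start in {S}.
Read 'a': {S} → ∅.
The set is empty and remains empty for the remaining 6 symbols.

∅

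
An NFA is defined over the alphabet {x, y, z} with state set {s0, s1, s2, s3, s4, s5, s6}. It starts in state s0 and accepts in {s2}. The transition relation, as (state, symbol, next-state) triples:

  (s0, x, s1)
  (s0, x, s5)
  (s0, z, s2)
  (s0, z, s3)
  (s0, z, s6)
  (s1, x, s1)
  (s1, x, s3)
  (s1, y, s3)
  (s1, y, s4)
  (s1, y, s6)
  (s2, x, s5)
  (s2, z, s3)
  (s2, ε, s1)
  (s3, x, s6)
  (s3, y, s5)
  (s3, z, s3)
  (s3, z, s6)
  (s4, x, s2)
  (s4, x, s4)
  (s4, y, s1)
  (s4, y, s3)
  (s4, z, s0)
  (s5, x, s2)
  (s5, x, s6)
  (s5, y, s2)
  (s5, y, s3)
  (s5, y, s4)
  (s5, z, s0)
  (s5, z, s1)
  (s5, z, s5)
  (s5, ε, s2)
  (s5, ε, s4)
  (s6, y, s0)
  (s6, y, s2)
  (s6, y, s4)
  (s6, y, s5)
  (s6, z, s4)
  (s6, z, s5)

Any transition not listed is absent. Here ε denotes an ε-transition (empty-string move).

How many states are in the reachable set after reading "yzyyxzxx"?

0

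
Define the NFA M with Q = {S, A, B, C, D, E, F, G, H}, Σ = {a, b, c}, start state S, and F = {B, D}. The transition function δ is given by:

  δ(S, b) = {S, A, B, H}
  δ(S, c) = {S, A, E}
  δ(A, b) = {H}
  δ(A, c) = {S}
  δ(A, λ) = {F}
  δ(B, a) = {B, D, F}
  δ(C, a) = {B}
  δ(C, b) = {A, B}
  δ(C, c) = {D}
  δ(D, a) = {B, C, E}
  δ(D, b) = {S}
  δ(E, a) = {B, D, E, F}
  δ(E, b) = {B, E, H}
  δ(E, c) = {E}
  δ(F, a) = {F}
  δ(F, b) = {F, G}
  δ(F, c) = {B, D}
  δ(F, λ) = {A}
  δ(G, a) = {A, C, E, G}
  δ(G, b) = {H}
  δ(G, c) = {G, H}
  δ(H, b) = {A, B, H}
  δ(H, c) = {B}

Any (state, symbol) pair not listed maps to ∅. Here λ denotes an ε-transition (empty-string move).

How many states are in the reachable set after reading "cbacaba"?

7

Start in {S}.
Read 'c': S→{S, A, E}; union {S, A, E}; ε-closure = {S, A, E, F}.
Read 'b': S→{S, A, B, H}, A→{H}, E→{B, E, H}, F→{F, G}; now {S, A, B, E, F, G, H}.
Read 'a': S→∅, A→∅, B→{B, D, F}, E→{B, D, E, F}, F→{F}, G→{A, C, E, G}, H→∅; now {A, B, C, D, E, F, G}.
Read 'c': A→{S}, B→∅, C→{D}, D→∅, E→{E}, F→{B, D}, G→{G, H}; now {S, B, D, E, G, H}.
Read 'a': S→∅, B→{B, D, F}, D→{B, C, E}, E→{B, D, E, F}, G→{A, C, E, G}, H→∅; now {A, B, C, D, E, F, G}.
Read 'b': A→{H}, B→∅, C→{A, B}, D→{S}, E→{B, E, H}, F→{F, G}, G→{H}; now {S, A, B, E, F, G, H}.
Read 'a': S→∅, A→∅, B→{B, D, F}, E→{B, D, E, F}, F→{F}, G→{A, C, E, G}, H→∅; now {A, B, C, D, E, F, G}.
That set has 7 states.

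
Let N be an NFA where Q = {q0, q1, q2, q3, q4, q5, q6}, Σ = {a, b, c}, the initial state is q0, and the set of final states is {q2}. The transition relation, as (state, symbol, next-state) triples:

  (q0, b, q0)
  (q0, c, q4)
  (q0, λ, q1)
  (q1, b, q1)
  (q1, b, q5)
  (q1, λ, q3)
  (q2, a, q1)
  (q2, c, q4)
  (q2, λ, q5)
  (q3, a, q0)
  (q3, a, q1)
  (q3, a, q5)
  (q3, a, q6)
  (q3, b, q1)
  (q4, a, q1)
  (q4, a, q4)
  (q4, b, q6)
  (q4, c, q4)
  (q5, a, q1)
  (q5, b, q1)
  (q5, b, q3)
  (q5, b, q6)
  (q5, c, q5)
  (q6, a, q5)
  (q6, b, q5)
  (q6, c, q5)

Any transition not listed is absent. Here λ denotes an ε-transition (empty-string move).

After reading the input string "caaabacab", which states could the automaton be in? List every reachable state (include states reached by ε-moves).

{q1, q3, q5, q6}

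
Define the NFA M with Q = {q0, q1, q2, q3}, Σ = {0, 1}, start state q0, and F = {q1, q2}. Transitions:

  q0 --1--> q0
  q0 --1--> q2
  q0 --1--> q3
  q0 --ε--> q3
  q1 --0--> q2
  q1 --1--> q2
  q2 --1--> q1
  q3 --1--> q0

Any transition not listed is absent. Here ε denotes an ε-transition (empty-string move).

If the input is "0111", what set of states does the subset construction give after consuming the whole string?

∅

Start: ε-closure({q0}) = {q0, q3}.
Read '0': q0→∅, q3→∅; now ∅.
The set is empty and remains empty for the remaining 3 symbols.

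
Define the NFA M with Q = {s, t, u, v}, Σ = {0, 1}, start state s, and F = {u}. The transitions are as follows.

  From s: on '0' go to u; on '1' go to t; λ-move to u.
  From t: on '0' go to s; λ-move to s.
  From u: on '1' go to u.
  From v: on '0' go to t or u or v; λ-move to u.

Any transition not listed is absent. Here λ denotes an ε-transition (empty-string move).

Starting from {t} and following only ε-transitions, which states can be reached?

{s, t, u}

Begin with {t}.
ε-move t → s; add s.
ε-move s → u; add u.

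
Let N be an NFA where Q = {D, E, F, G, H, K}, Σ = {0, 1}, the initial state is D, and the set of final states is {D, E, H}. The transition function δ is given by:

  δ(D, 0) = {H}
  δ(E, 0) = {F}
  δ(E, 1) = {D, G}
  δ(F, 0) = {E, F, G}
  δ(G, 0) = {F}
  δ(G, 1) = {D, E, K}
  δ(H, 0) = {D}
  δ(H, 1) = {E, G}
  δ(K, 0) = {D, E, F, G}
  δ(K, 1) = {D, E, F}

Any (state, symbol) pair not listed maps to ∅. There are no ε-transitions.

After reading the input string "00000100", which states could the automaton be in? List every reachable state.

Start in {D}.
Read '0': D→{H}; now {H}.
Read '0': H→{D}; now {D}.
Read '0': D→{H}; now {H}.
Read '0': H→{D}; now {D}.
Read '0': D→{H}; now {H}.
Read '1': H→{E, G}; now {E, G}.
Read '0': E→{F}, G→{F}; now {F}.
Read '0': F→{E, F, G}; now {E, F, G}.

{E, F, G}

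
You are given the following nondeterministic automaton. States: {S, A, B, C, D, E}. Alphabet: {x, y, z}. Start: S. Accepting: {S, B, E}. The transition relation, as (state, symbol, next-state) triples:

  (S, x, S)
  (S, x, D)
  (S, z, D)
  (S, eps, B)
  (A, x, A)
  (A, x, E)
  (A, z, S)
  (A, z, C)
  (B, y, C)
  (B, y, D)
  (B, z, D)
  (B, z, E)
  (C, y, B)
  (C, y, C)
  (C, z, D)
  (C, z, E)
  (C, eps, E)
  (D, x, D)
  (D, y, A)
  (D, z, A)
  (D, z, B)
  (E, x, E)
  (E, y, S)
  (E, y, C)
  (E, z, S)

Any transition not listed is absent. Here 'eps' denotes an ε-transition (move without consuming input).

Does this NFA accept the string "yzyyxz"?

Yes

Start: ε-closure({S}) = {S, B}.
Read 'y': S→∅, B→{C, D}; union {C, D}; ε-closure = {C, D, E}.
Read 'z': C→{D, E}, D→{A, B}, E→{S}; now {S, A, B, D, E}.
Read 'y': S→∅, A→∅, B→{C, D}, D→{A}, E→{S, C}; union {S, A, C, D}; ε-closure = {S, A, B, C, D, E}.
Read 'y': S→∅, A→∅, B→{C, D}, C→{B, C}, D→{A}, E→{S, C}; union {S, A, B, C, D}; ε-closure = {S, A, B, C, D, E}.
Read 'x': S→{S, D}, A→{A, E}, B→∅, C→∅, D→{D}, E→{E}; union {S, A, D, E}; ε-closure = {S, A, B, D, E}.
Read 'z': S→{D}, A→{S, C}, B→{D, E}, D→{A, B}, E→{S}; now {S, A, B, C, D, E}.
The final set {S, A, B, C, D, E} contains the accepting states S, B, E.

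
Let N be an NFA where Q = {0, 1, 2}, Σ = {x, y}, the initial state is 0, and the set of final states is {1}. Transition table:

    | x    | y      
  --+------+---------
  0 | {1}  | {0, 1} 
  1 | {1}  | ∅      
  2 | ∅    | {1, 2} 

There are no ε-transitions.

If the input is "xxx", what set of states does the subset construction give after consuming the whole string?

{1}

Start in {0}.
Read 'x': 0→{1}; now {1}.
Read 'x': 1→{1}; now {1}.
Read 'x': 1→{1}; now {1}.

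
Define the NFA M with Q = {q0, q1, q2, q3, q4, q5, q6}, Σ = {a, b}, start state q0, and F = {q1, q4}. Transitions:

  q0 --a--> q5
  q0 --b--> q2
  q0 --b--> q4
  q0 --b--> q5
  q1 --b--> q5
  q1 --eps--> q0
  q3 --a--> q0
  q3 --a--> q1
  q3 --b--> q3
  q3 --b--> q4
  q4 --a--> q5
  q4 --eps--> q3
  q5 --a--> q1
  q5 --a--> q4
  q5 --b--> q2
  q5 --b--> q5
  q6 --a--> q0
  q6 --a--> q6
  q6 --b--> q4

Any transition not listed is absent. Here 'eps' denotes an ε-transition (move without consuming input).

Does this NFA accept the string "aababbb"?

Yes

Start in {q0}.
Read 'a': q0→{q5}; now {q5}.
Read 'a': q5→{q1, q4}; union {q1, q4}; ε-closure = {q0, q1, q3, q4}.
Read 'b': q0→{q2, q4, q5}, q1→{q5}, q3→{q3, q4}, q4→∅; now {q2, q3, q4, q5}.
Read 'a': q2→∅, q3→{q0, q1}, q4→{q5}, q5→{q1, q4}; union {q0, q1, q4, q5}; ε-closure = {q0, q1, q3, q4, q5}.
Read 'b': q0→{q2, q4, q5}, q1→{q5}, q3→{q3, q4}, q4→∅, q5→{q2, q5}; now {q2, q3, q4, q5}.
Read 'b': q2→∅, q3→{q3, q4}, q4→∅, q5→{q2, q5}; now {q2, q3, q4, q5}.
Read 'b': q2→∅, q3→{q3, q4}, q4→∅, q5→{q2, q5}; now {q2, q3, q4, q5}.
The final set {q2, q3, q4, q5} contains the accepting state q4.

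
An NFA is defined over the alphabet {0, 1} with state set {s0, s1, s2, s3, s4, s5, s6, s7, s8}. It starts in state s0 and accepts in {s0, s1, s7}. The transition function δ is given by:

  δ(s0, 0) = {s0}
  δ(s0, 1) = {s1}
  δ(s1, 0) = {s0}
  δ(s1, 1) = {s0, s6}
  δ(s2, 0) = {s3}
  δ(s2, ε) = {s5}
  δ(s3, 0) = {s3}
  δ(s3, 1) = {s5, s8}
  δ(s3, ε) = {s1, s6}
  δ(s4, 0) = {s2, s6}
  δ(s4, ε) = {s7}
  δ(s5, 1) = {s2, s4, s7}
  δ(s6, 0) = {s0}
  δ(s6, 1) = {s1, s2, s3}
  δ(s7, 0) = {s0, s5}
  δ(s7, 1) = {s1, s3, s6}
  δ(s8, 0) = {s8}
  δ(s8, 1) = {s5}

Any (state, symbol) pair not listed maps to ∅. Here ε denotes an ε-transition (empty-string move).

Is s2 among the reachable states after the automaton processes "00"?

No

Start in {s0}.
Read '0': s0→{s0}; now {s0}.
Read '0': s0→{s0}; now {s0}.
State s2 is not in {s0}.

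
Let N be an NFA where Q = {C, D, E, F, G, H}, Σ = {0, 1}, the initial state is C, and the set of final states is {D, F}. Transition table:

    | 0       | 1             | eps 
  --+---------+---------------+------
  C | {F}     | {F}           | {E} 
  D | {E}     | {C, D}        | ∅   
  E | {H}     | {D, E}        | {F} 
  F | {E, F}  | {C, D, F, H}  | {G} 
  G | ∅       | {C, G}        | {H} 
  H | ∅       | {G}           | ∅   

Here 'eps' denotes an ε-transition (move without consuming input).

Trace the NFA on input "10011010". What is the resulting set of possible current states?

{E, F, G, H}

Start: ε-closure({C}) = {C, E, F, G, H}.
Read '1': C→{F}, E→{D, E}, F→{C, D, F, H}, G→{C, G}, H→{G}; now {C, D, E, F, G, H}.
Read '0': C→{F}, D→{E}, E→{H}, F→{E, F}, G→∅, H→∅; union {E, F, H}; ε-closure = {E, F, G, H}.
Read '0': E→{H}, F→{E, F}, G→∅, H→∅; union {E, F, H}; ε-closure = {E, F, G, H}.
Read '1': E→{D, E}, F→{C, D, F, H}, G→{C, G}, H→{G}; now {C, D, E, F, G, H}.
Read '1': C→{F}, D→{C, D}, E→{D, E}, F→{C, D, F, H}, G→{C, G}, H→{G}; now {C, D, E, F, G, H}.
Read '0': C→{F}, D→{E}, E→{H}, F→{E, F}, G→∅, H→∅; union {E, F, H}; ε-closure = {E, F, G, H}.
Read '1': E→{D, E}, F→{C, D, F, H}, G→{C, G}, H→{G}; now {C, D, E, F, G, H}.
Read '0': C→{F}, D→{E}, E→{H}, F→{E, F}, G→∅, H→∅; union {E, F, H}; ε-closure = {E, F, G, H}.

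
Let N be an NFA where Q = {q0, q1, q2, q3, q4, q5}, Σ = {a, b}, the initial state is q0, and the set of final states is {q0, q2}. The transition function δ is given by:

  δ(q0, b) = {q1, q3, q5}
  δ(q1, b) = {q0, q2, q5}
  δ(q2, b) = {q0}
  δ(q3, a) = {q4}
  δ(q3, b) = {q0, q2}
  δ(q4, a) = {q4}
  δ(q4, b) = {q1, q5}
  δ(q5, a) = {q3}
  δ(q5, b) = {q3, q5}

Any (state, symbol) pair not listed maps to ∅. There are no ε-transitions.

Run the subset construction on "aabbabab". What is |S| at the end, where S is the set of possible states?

Start in {q0}.
Read 'a': {q0} → ∅.
The set is empty and remains empty for the remaining 7 symbols.
That set has 0 states.

0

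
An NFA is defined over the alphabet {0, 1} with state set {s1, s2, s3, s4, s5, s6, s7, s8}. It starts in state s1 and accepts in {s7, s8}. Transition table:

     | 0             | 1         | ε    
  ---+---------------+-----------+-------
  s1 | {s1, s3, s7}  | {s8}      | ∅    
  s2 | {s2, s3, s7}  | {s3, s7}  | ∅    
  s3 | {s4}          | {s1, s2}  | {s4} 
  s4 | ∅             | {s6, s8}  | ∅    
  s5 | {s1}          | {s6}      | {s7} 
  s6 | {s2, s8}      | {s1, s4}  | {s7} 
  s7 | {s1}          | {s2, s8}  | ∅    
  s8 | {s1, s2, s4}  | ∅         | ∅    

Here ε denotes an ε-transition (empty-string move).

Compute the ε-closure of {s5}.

{s5, s7}

Begin with {s5}.
ε-move s5 → s7; add s7.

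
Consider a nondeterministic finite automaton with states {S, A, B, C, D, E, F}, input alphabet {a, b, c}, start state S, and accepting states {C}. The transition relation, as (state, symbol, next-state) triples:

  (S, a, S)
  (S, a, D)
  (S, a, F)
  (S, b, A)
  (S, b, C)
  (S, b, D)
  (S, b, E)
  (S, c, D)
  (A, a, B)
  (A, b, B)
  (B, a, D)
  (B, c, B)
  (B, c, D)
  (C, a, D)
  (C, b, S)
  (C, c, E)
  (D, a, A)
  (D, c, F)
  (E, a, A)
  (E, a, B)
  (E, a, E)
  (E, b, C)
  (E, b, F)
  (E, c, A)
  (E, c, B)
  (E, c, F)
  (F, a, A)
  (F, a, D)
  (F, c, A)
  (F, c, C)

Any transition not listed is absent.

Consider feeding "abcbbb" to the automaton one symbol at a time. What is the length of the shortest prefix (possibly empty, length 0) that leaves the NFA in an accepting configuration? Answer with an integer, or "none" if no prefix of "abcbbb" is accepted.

2

Start in {S}.
Read 'a': S→{S, D, F}; now {S, D, F}.
Read 'b': S→{A, C, D, E}, D→∅, F→∅; now {A, C, D, E}.
None of the earlier sets intersect F, but {A, C, D, E} does.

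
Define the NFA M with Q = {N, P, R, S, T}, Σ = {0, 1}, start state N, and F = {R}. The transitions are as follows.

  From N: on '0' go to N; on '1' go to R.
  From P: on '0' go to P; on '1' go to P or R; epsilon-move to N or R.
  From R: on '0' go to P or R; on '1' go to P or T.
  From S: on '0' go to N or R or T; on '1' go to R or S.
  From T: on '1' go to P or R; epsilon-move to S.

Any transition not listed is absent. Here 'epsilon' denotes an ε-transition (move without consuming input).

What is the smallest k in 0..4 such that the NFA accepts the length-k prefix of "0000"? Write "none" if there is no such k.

none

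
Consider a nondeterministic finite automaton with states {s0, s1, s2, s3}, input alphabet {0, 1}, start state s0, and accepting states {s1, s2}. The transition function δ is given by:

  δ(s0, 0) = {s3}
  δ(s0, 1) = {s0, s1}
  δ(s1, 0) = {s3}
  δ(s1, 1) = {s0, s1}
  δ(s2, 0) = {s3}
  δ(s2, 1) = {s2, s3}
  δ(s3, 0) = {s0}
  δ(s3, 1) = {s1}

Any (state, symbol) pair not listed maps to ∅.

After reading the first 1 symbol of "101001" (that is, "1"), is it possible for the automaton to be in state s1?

Start in {s0}.
Read '1': s0→{s0, s1}; now {s0, s1}.
State s1 is in {s0, s1}.

Yes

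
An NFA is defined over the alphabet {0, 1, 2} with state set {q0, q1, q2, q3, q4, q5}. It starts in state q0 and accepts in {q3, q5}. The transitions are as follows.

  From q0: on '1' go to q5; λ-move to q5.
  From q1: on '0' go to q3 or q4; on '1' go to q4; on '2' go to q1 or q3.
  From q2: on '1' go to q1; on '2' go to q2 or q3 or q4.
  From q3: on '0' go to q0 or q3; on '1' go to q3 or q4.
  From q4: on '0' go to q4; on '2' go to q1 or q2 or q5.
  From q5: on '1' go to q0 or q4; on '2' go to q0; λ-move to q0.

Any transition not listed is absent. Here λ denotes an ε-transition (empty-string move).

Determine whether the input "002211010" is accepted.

No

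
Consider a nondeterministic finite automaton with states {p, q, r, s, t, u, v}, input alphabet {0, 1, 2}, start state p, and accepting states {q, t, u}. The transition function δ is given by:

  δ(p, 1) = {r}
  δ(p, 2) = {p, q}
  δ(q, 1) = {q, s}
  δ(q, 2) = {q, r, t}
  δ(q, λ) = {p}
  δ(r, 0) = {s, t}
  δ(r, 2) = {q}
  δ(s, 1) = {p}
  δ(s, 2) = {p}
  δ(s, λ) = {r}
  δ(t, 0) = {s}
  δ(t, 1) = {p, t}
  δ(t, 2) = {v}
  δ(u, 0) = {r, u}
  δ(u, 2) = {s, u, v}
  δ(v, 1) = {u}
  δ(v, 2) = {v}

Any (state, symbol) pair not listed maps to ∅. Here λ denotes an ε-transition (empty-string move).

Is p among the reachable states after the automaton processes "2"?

Start in {p}.
Read '2': p→{p, q}; now {p, q}.
State p is in {p, q}.

Yes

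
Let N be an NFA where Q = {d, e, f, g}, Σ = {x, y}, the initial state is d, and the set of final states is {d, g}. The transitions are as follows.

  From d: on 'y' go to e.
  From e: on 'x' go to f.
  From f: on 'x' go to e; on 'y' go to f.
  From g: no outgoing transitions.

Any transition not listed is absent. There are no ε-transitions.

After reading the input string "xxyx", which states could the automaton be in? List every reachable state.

Start in {d}.
Read 'x': {d} → ∅.
The set is empty and remains empty for the remaining 3 symbols.

∅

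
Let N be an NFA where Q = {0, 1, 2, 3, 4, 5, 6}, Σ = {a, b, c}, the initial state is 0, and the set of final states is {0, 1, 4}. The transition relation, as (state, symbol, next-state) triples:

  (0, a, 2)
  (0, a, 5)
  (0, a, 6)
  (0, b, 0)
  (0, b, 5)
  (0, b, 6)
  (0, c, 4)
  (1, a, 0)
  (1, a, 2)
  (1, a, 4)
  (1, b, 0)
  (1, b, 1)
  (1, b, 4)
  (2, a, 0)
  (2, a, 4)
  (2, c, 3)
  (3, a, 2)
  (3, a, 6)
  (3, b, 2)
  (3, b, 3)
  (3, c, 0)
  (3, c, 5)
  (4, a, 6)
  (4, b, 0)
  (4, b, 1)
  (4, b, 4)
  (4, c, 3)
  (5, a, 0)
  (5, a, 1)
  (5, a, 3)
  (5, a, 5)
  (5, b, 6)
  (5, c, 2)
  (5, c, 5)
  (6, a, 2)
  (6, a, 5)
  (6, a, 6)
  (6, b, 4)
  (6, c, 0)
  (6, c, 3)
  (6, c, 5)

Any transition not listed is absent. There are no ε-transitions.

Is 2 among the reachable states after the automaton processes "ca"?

No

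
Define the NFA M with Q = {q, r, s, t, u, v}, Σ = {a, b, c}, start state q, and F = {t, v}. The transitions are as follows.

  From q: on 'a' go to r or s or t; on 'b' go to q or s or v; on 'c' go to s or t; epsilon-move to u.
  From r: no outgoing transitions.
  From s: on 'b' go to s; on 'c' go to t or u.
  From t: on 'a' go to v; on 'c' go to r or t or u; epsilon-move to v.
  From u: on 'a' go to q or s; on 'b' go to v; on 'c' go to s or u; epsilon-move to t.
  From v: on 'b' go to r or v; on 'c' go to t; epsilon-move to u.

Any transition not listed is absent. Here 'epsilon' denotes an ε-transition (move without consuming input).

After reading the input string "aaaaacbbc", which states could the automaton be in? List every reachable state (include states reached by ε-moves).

{r, s, t, u, v}

Start: ε-closure({q}) = {q, t, u, v}.
Read 'a': {q, t, u, v} → {q, r, s, t, u, v}.
Read 'a': {q, r, s, t, u, v} → {q, r, s, t, u, v}.
Read 'a': {q, r, s, t, u, v} → {q, r, s, t, u, v}.
Read 'a': {q, r, s, t, u, v} → {q, r, s, t, u, v}.
Read 'a': {q, r, s, t, u, v} → {q, r, s, t, u, v}.
Read 'c': {q, r, s, t, u, v} → {r, s, t, u, v}.
Read 'b': {r, s, t, u, v} → {r, s, t, u, v}.
Read 'b': {r, s, t, u, v} → {r, s, t, u, v}.
Read 'c': {r, s, t, u, v} → {r, s, t, u, v}.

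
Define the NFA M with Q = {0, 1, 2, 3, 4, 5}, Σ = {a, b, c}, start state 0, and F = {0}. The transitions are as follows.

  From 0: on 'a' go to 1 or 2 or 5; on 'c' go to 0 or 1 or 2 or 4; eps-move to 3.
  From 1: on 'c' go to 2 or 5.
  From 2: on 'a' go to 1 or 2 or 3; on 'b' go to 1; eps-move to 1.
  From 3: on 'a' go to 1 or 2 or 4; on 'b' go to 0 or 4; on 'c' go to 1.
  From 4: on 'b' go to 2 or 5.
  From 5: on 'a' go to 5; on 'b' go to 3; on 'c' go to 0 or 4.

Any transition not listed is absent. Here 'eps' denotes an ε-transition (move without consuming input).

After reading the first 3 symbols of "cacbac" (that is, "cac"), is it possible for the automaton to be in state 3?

Yes

Start: ε-closure({0}) = {0, 3}.
Read 'c': 0→{0, 1, 2, 4}, 3→{1}; union {0, 1, 2, 4}; ε-closure = {0, 1, 2, 3, 4}.
Read 'a': 0→{1, 2, 5}, 1→∅, 2→{1, 2, 3}, 3→{1, 2, 4}, 4→∅; now {1, 2, 3, 4, 5}.
Read 'c': 1→{2, 5}, 2→∅, 3→{1}, 4→∅, 5→{0, 4}; union {0, 1, 2, 4, 5}; ε-closure = {0, 1, 2, 3, 4, 5}.
State 3 is in {0, 1, 2, 3, 4, 5}.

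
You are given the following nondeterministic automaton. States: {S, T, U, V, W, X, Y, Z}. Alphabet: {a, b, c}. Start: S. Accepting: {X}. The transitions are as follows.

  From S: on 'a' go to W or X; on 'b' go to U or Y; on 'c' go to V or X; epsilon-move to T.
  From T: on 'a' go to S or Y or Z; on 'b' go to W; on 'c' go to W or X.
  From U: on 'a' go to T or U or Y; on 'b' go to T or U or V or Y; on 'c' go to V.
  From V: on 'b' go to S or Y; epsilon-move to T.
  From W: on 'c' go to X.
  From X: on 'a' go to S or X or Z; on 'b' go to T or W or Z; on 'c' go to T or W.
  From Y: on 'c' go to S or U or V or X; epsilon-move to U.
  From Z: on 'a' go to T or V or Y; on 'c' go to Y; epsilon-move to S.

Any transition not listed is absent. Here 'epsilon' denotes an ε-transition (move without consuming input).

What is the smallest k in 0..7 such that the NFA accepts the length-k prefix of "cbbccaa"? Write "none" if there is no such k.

1

Start: ε-closure({S}) = {S, T}.
Read 'c': {S, T} → {T, V, W, X}.
None of the earlier sets intersect F, but {T, V, W, X} does.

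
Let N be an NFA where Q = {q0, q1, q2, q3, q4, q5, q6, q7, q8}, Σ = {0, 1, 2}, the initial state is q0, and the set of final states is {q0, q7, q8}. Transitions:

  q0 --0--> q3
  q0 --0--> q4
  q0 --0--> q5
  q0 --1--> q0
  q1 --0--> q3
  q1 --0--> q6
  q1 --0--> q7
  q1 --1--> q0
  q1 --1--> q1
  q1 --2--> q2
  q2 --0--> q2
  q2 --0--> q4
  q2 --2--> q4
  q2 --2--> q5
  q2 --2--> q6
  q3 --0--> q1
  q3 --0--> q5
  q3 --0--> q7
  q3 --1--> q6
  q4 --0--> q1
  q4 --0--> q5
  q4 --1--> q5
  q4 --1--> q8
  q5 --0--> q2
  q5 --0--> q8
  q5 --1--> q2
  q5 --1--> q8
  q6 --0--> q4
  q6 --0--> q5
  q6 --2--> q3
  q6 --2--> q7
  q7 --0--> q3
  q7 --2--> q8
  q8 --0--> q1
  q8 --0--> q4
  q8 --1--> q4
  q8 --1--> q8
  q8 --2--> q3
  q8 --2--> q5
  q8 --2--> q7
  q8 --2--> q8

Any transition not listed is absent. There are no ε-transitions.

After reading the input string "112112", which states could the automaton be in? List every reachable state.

∅

Start in {q0}.
Read '1': q0→{q0}; now {q0}.
Read '1': q0→{q0}; now {q0}.
Read '2': q0→∅; now ∅.
The set is empty and remains empty for the remaining 3 symbols.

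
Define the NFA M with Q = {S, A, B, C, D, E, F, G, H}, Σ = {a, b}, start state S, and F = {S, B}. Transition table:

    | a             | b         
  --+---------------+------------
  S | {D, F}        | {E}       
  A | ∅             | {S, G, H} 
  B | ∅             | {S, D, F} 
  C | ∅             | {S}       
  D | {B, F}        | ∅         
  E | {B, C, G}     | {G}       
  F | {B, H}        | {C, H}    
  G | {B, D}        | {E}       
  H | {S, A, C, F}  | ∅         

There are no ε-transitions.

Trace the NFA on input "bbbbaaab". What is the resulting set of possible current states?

Start in {S}.
Read 'b': S→{E}; now {E}.
Read 'b': E→{G}; now {G}.
Read 'b': G→{E}; now {E}.
Read 'b': E→{G}; now {G}.
Read 'a': G→{B, D}; now {B, D}.
Read 'a': B→∅, D→{B, F}; now {B, F}.
Read 'a': B→∅, F→{B, H}; now {B, H}.
Read 'b': B→{S, D, F}, H→∅; now {S, D, F}.

{S, D, F}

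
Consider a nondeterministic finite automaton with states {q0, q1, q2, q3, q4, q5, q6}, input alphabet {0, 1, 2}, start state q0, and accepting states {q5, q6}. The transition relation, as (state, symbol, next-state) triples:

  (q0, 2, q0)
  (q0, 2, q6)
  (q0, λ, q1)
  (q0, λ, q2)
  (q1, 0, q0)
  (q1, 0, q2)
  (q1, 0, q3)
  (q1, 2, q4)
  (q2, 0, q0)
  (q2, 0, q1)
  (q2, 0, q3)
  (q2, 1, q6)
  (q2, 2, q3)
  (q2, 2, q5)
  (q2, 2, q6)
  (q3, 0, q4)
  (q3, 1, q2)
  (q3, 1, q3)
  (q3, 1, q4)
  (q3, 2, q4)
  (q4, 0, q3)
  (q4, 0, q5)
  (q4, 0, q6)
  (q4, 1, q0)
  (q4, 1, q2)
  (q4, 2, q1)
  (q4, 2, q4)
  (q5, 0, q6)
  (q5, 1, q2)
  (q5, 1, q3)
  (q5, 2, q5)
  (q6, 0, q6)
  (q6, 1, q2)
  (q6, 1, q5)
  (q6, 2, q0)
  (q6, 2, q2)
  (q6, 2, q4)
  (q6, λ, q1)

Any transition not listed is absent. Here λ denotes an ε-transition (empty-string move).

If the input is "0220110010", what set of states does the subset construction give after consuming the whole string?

{q0, q1, q2, q3, q4, q5, q6}

Start: ε-closure({q0}) = {q0, q1, q2}.
Read '0': q0→∅, q1→{q0, q2, q3}, q2→{q0, q1, q3}; now {q0, q1, q2, q3}.
Read '2': q0→{q0, q6}, q1→{q4}, q2→{q3, q5, q6}, q3→{q4}; union {q0, q3, q4, q5, q6}; ε-closure = {q0, q1, q2, q3, q4, q5, q6}.
Read '2': q0→{q0, q6}, q1→{q4}, q2→{q3, q5, q6}, q3→{q4}, q4→{q1, q4}, q5→{q5}, q6→{q0, q2, q4}; now {q0, q1, q2, q3, q4, q5, q6}.
Read '0': q0→∅, q1→{q0, q2, q3}, q2→{q0, q1, q3}, q3→{q4}, q4→{q3, q5, q6}, q5→{q6}, q6→{q6}; now {q0, q1, q2, q3, q4, q5, q6}.
Read '1': q0→∅, q1→∅, q2→{q6}, q3→{q2, q3, q4}, q4→{q0, q2}, q5→{q2, q3}, q6→{q2, q5}; union {q0, q2, q3, q4, q5, q6}; ε-closure = {q0, q1, q2, q3, q4, q5, q6}.
Read '1': q0→∅, q1→∅, q2→{q6}, q3→{q2, q3, q4}, q4→{q0, q2}, q5→{q2, q3}, q6→{q2, q5}; union {q0, q2, q3, q4, q5, q6}; ε-closure = {q0, q1, q2, q3, q4, q5, q6}.
Read '0': q0→∅, q1→{q0, q2, q3}, q2→{q0, q1, q3}, q3→{q4}, q4→{q3, q5, q6}, q5→{q6}, q6→{q6}; now {q0, q1, q2, q3, q4, q5, q6}.
Read '0': q0→∅, q1→{q0, q2, q3}, q2→{q0, q1, q3}, q3→{q4}, q4→{q3, q5, q6}, q5→{q6}, q6→{q6}; now {q0, q1, q2, q3, q4, q5, q6}.
Read '1': q0→∅, q1→∅, q2→{q6}, q3→{q2, q3, q4}, q4→{q0, q2}, q5→{q2, q3}, q6→{q2, q5}; union {q0, q2, q3, q4, q5, q6}; ε-closure = {q0, q1, q2, q3, q4, q5, q6}.
Read '0': q0→∅, q1→{q0, q2, q3}, q2→{q0, q1, q3}, q3→{q4}, q4→{q3, q5, q6}, q5→{q6}, q6→{q6}; now {q0, q1, q2, q3, q4, q5, q6}.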